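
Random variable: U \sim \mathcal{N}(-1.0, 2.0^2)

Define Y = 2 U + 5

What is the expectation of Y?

For Y = 2U + 5:
E[Y] = 2 * E[U] + 5
E[U] = -1.0 = -1
E[Y] = 2 * (-1) + 5 = 3

3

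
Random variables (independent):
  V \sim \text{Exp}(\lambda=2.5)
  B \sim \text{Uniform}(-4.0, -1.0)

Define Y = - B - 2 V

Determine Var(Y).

For independent RVs: Var(aX + bY) = a²Var(X) + b²Var(Y)
Var(V) = 0.16
Var(B) = 0.75
Var(Y) = (-2)²*0.16 + (-1)²*0.75
= 4*0.16 + 1*0.75 = 1.39

1.39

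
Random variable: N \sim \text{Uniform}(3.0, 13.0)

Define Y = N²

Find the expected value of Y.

E[N²] = Var(N) + (E[N])² = 8.3333333 + 64 = 72.333333

72.333333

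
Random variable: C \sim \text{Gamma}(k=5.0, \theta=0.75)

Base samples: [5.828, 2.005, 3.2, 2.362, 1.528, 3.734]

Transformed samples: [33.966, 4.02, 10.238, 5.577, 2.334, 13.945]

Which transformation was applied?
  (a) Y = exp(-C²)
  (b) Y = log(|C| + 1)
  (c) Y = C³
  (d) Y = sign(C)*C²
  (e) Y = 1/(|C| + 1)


Checking option (d) Y = sign(C)*C²:
  C = 5.828 -> Y = 33.966 ✓
  C = 2.005 -> Y = 4.02 ✓
  C = 3.2 -> Y = 10.238 ✓
All samples match this transformation.

(d) sign(C)*C²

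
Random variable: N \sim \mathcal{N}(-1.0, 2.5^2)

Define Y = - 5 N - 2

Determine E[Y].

For Y = -5N - 2:
E[Y] = -5 * E[N] - 2
E[N] = -1.0 = -1
E[Y] = -5 * (-1) - 2 = 3

3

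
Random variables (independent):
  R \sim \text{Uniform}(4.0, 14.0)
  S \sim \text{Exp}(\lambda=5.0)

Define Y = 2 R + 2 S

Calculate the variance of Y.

For independent RVs: Var(aX + bY) = a²Var(X) + b²Var(Y)
Var(R) = 8.3333333
Var(S) = 0.04
Var(Y) = 2²*8.3333333 + 2²*0.04
= 4*8.3333333 + 4*0.04 = 33.493333

33.493333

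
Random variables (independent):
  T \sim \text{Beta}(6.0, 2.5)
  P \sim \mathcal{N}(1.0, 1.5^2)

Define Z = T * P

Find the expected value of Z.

For independent RVs: E[XY] = E[X]*E[Y]
E[T] = 0.70588235
E[P] = 1
E[Z] = 0.70588235 * 1 = 0.70588235

0.70588235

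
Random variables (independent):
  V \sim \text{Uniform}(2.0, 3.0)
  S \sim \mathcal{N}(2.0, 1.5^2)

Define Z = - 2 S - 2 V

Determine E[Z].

E[Z] = -2*E[V] - 2*E[S]
E[V] = 2.5
E[S] = 2
E[Z] = -2*2.5 - 2*2 = -9

-9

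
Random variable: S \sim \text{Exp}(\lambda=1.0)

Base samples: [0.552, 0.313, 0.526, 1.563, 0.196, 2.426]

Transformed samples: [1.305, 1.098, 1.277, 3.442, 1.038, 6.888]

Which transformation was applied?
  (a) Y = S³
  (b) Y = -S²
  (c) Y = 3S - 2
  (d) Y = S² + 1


Checking option (d) Y = S² + 1:
  S = 0.552 -> Y = 1.305 ✓
  S = 0.313 -> Y = 1.098 ✓
  S = 0.526 -> Y = 1.277 ✓
All samples match this transformation.

(d) S² + 1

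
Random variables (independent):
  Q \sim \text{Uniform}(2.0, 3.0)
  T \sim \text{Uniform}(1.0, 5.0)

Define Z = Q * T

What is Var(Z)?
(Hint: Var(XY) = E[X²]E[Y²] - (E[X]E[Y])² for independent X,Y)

Var(XY) = E[X²]E[Y²] - (E[X]E[Y])²
E[Q] = 2.5, Var(Q) = 0.083333333
E[T] = 3, Var(T) = 1.3333333
E[Q²] = 0.083333333 + 2.5² = 6.3333333
E[T²] = 1.3333333 + 3² = 10.333333
Var(Z) = 6.3333333*10.333333 - (2.5*3)²
= 65.444444 - 56.25 = 9.1944444

9.1944444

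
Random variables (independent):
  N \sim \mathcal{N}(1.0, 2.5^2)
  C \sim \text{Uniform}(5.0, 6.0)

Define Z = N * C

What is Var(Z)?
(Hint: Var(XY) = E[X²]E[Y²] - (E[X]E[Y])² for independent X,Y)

Var(XY) = E[X²]E[Y²] - (E[X]E[Y])²
E[N] = 1, Var(N) = 6.25
E[C] = 5.5, Var(C) = 0.083333333
E[N²] = 6.25 + 1² = 7.25
E[C²] = 0.083333333 + 5.5² = 30.333333
Var(Z) = 7.25*30.333333 - (1*5.5)²
= 219.91667 - 30.25 = 189.66667

189.66667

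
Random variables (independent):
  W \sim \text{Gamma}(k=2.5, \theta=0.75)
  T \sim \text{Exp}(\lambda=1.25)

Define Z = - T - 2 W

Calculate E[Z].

E[Z] = -2*E[W] - 1*E[T]
E[W] = 1.875
E[T] = 0.8
E[Z] = -2*1.875 - 1*0.8 = -4.55

-4.55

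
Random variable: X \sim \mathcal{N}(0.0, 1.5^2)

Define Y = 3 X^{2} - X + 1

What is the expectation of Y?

E[Y] = 3*E[X²] - 1*E[X] + 1
E[X] = 0
E[X²] = Var(X) + (E[X])² = 2.25 + 0 = 2.25
E[Y] = 3*2.25 - 1*0 + 1 = 7.75

7.75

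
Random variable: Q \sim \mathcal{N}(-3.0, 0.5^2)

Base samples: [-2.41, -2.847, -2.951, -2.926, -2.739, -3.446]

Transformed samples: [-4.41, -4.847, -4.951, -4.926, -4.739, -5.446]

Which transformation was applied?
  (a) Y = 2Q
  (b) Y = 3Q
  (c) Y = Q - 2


Checking option (c) Y = Q - 2:
  Q = -2.41 -> Y = -4.41 ✓
  Q = -2.847 -> Y = -4.847 ✓
  Q = -2.951 -> Y = -4.951 ✓
All samples match this transformation.

(c) Q - 2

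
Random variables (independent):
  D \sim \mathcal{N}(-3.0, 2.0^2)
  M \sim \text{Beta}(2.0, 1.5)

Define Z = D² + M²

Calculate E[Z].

E[Z] = E[D²] + E[M²]
E[D²] = Var(D) + E[D]² = 4 + 9 = 13
E[M²] = Var(M) + E[M]² = 0.054421769 + 0.32653061 = 0.38095238
E[Z] = 13 + 0.38095238 = 13.380952

13.380952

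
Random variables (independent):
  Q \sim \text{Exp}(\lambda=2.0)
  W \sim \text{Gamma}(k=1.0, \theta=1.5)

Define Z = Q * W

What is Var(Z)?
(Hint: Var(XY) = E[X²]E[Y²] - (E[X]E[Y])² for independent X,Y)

Var(XY) = E[X²]E[Y²] - (E[X]E[Y])²
E[Q] = 0.5, Var(Q) = 0.25
E[W] = 1.5, Var(W) = 2.25
E[Q²] = 0.25 + 0.5² = 0.5
E[W²] = 2.25 + 1.5² = 4.5
Var(Z) = 0.5*4.5 - (0.5*1.5)²
= 2.25 - 0.5625 = 1.6875

1.6875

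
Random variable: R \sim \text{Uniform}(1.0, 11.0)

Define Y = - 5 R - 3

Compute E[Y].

For Y = -5R - 3:
E[Y] = -5 * E[R] - 3
E[R] = (1 + 11)/2 = 6
E[Y] = -5 * 6 - 3 = -33

-33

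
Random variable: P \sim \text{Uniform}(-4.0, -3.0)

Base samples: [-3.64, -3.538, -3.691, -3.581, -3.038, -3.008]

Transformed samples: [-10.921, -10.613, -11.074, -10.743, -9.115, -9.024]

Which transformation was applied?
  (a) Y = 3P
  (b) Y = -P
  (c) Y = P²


Checking option (a) Y = 3P:
  P = -3.64 -> Y = -10.921 ✓
  P = -3.538 -> Y = -10.613 ✓
  P = -3.691 -> Y = -11.074 ✓
All samples match this transformation.

(a) 3P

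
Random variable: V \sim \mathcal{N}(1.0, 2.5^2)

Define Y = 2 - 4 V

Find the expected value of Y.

For Y = -4V + 2:
E[Y] = -4 * E[V] + 2
E[V] = 1.0 = 1
E[Y] = -4 * 1 + 2 = -2

-2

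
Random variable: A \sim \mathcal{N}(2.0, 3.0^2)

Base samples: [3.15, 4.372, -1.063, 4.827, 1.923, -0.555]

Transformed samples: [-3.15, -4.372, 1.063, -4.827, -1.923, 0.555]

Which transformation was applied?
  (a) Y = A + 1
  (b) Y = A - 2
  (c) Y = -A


Checking option (c) Y = -A:
  A = 3.15 -> Y = -3.15 ✓
  A = 4.372 -> Y = -4.372 ✓
  A = -1.063 -> Y = 1.063 ✓
All samples match this transformation.

(c) -A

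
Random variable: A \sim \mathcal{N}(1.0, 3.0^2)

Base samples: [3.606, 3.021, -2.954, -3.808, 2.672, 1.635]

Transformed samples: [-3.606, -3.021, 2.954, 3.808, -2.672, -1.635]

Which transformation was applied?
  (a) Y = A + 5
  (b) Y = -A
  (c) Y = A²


Checking option (b) Y = -A:
  A = 3.606 -> Y = -3.606 ✓
  A = 3.021 -> Y = -3.021 ✓
  A = -2.954 -> Y = 2.954 ✓
All samples match this transformation.

(b) -A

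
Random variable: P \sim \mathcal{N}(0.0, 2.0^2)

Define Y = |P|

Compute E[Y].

For X ~ N(0, 2.0²), E[|X|] = sigma * sqrt(2/pi)
= 2.0 * sqrt(2/pi) = 1.5957691

1.5957691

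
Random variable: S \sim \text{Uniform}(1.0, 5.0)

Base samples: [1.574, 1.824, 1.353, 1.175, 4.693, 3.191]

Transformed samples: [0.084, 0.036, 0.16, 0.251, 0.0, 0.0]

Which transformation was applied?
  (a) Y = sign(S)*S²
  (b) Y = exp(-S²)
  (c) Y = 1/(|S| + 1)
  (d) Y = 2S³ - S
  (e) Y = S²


Checking option (b) Y = exp(-S²):
  S = 1.574 -> Y = 0.084 ✓
  S = 1.824 -> Y = 0.036 ✓
  S = 1.353 -> Y = 0.16 ✓
All samples match this transformation.

(b) exp(-S²)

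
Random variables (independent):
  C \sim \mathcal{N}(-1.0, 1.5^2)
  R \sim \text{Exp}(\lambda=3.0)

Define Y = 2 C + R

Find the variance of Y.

For independent RVs: Var(aX + bY) = a²Var(X) + b²Var(Y)
Var(C) = 2.25
Var(R) = 0.11111111
Var(Y) = 2²*2.25 + 1²*0.11111111
= 4*2.25 + 1*0.11111111 = 9.1111111

9.1111111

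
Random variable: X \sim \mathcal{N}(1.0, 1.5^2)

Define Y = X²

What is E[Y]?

E[X²] = Var(X) + (E[X])² = 2.25 + 1 = 3.25

3.25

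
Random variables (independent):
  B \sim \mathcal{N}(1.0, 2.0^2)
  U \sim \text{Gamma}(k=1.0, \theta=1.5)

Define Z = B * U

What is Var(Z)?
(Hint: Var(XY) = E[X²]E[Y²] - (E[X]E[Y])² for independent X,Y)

Var(XY) = E[X²]E[Y²] - (E[X]E[Y])²
E[B] = 1, Var(B) = 4
E[U] = 1.5, Var(U) = 2.25
E[B²] = 4 + 1² = 5
E[U²] = 2.25 + 1.5² = 4.5
Var(Z) = 5*4.5 - (1*1.5)²
= 22.5 - 2.25 = 20.25

20.25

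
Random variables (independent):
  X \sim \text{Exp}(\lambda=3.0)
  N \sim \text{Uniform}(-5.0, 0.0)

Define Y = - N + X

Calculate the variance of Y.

For independent RVs: Var(aX + bY) = a²Var(X) + b²Var(Y)
Var(X) = 0.11111111
Var(N) = 2.0833333
Var(Y) = 1²*0.11111111 + (-1)²*2.0833333
= 1*0.11111111 + 1*2.0833333 = 2.1944444

2.1944444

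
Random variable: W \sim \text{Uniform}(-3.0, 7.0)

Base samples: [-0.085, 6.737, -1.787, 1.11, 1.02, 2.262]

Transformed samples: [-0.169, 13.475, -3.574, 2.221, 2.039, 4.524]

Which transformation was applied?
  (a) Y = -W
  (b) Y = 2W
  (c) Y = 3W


Checking option (b) Y = 2W:
  W = -0.085 -> Y = -0.169 ✓
  W = 6.737 -> Y = 13.475 ✓
  W = -1.787 -> Y = -3.574 ✓
All samples match this transformation.

(b) 2W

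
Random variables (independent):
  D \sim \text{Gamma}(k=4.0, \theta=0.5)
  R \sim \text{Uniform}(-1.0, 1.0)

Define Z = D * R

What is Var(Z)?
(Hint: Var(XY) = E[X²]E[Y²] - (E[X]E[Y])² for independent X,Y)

Var(XY) = E[X²]E[Y²] - (E[X]E[Y])²
E[D] = 2, Var(D) = 1
E[R] = 0, Var(R) = 0.33333333
E[D²] = 1 + 2² = 5
E[R²] = 0.33333333 + 0² = 0.33333333
Var(Z) = 5*0.33333333 - (2*0)²
= 1.6666667 - 0 = 1.6666667

1.6666667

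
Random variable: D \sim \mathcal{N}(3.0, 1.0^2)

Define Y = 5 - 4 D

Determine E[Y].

For Y = -4D + 5:
E[Y] = -4 * E[D] + 5
E[D] = 3.0 = 3
E[Y] = -4 * 3 + 5 = -7

-7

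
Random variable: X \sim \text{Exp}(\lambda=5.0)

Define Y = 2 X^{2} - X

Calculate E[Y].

E[Y] = 2*E[X²] - 1*E[X]
E[X] = 0.2
E[X²] = Var(X) + (E[X])² = 0.04 + 0.04 = 0.08
E[Y] = 2*0.08 - 1*0.2 = -0.04

-0.04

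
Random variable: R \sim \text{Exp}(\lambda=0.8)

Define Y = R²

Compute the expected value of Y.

E[R²] = Var(R) + (E[R])² = 1.5625 + 1.5625 = 3.125

3.125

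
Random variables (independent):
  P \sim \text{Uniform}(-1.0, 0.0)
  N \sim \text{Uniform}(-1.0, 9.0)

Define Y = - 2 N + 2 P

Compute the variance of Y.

For independent RVs: Var(aX + bY) = a²Var(X) + b²Var(Y)
Var(P) = 0.083333333
Var(N) = 8.3333333
Var(Y) = 2²*0.083333333 + (-2)²*8.3333333
= 4*0.083333333 + 4*8.3333333 = 33.666667

33.666667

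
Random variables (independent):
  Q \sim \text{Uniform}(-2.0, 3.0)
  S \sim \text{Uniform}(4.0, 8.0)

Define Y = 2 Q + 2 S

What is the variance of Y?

For independent RVs: Var(aX + bY) = a²Var(X) + b²Var(Y)
Var(Q) = 2.0833333
Var(S) = 1.3333333
Var(Y) = 2²*2.0833333 + 2²*1.3333333
= 4*2.0833333 + 4*1.3333333 = 13.666667

13.666667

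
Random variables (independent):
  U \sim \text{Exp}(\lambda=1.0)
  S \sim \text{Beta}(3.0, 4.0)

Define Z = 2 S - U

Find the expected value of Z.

E[Z] = -1*E[U] + 2*E[S]
E[U] = 1
E[S] = 0.42857143
E[Z] = -1*1 + 2*0.42857143 = -0.14285714

-0.14285714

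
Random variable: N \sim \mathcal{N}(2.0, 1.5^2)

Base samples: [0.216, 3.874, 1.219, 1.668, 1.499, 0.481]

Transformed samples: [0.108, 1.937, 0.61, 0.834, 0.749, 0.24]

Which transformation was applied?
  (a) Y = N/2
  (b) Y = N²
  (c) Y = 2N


Checking option (a) Y = N/2:
  N = 0.216 -> Y = 0.108 ✓
  N = 3.874 -> Y = 1.937 ✓
  N = 1.219 -> Y = 0.61 ✓
All samples match this transformation.

(a) N/2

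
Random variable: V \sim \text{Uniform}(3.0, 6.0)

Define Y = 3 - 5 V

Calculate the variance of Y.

For Y = aV + b: Var(Y) = a² * Var(V)
Var(V) = (6 - 3)^2/12 = 0.75
Var(Y) = (-5)² * 0.75 = 25 * 0.75 = 18.75

18.75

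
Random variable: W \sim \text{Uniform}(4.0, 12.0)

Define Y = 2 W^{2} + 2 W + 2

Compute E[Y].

E[Y] = 2*E[W²] + 2*E[W] + 2
E[W] = 8
E[W²] = Var(W) + (E[W])² = 5.3333333 + 64 = 69.333333
E[Y] = 2*69.333333 + 2*8 + 2 = 156.66667

156.66667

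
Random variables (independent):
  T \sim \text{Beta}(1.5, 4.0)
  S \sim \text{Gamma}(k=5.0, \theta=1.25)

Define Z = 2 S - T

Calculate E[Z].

E[Z] = -1*E[T] + 2*E[S]
E[T] = 0.27272727
E[S] = 6.25
E[Z] = -1*0.27272727 + 2*6.25 = 12.227273

12.227273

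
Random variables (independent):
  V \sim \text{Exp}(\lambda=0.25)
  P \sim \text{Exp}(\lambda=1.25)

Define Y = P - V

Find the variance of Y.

For independent RVs: Var(aX + bY) = a²Var(X) + b²Var(Y)
Var(V) = 16
Var(P) = 0.64
Var(Y) = (-1)²*16 + 1²*0.64
= 1*16 + 1*0.64 = 16.64

16.64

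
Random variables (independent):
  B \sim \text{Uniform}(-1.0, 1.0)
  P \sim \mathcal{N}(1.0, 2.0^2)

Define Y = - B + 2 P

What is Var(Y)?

For independent RVs: Var(aX + bY) = a²Var(X) + b²Var(Y)
Var(B) = 0.33333333
Var(P) = 4
Var(Y) = (-1)²*0.33333333 + 2²*4
= 1*0.33333333 + 4*4 = 16.333333

16.333333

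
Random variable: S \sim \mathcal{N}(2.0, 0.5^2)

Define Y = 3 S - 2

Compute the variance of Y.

For Y = aS + b: Var(Y) = a² * Var(S)
Var(S) = 0.5^2 = 0.25
Var(Y) = 3² * 0.25 = 9 * 0.25 = 2.25

2.25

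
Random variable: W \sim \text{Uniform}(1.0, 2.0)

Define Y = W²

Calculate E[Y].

Using E[X²] = Var(X) + (E[X])²:
E[W] = 1.5
Var(W) = (2 - 1)^2/12 = 0.083333333
E[W²] = 0.083333333 + 1.5² = 0.083333333 + 2.25 = 2.3333333

2.3333333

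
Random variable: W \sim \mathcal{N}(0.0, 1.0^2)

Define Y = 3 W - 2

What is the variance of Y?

For Y = aW + b: Var(Y) = a² * Var(W)
Var(W) = 1.0^2 = 1
Var(Y) = 3² * 1 = 9 * 1 = 9

9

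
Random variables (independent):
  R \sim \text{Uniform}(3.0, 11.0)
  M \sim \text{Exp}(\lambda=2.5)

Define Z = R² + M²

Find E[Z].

E[Z] = E[R²] + E[M²]
E[R²] = Var(R) + E[R]² = 5.3333333 + 49 = 54.333333
E[M²] = Var(M) + E[M]² = 0.16 + 0.16 = 0.32
E[Z] = 54.333333 + 0.32 = 54.653333

54.653333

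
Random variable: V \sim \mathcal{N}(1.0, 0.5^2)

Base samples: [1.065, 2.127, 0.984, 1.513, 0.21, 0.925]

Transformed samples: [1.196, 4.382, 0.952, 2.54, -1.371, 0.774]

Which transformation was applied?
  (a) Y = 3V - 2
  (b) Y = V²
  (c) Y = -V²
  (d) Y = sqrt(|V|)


Checking option (a) Y = 3V - 2:
  V = 1.065 -> Y = 1.196 ✓
  V = 2.127 -> Y = 4.382 ✓
  V = 0.984 -> Y = 0.952 ✓
All samples match this transformation.

(a) 3V - 2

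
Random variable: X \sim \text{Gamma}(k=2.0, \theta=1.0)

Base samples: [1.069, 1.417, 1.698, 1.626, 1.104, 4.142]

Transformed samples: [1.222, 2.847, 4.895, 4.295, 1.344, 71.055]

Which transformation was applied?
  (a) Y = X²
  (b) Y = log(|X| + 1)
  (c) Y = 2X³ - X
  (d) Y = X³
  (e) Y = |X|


Checking option (d) Y = X³:
  X = 1.069 -> Y = 1.222 ✓
  X = 1.417 -> Y = 2.847 ✓
  X = 1.698 -> Y = 4.895 ✓
All samples match this transformation.

(d) X³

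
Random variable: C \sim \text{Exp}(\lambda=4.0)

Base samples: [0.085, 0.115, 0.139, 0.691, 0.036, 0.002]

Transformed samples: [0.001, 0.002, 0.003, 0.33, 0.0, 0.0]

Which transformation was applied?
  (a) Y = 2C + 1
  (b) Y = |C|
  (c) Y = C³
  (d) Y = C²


Checking option (c) Y = C³:
  C = 0.085 -> Y = 0.001 ✓
  C = 0.115 -> Y = 0.002 ✓
  C = 0.139 -> Y = 0.003 ✓
All samples match this transformation.

(c) C³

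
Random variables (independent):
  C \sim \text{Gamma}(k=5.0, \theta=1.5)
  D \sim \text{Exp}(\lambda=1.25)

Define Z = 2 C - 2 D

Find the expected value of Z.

E[Z] = 2*E[C] - 2*E[D]
E[C] = 7.5
E[D] = 0.8
E[Z] = 2*7.5 - 2*0.8 = 13.4

13.4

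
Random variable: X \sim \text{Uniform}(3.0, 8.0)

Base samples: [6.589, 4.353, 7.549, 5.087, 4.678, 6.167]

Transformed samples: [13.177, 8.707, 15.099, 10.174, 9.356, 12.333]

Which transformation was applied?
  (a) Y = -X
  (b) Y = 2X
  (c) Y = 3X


Checking option (b) Y = 2X:
  X = 6.589 -> Y = 13.177 ✓
  X = 4.353 -> Y = 8.707 ✓
  X = 7.549 -> Y = 15.099 ✓
All samples match this transformation.

(b) 2X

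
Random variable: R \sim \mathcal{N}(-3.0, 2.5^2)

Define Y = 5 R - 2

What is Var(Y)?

For Y = aR + b: Var(Y) = a² * Var(R)
Var(R) = 2.5^2 = 6.25
Var(Y) = 5² * 6.25 = 25 * 6.25 = 156.25

156.25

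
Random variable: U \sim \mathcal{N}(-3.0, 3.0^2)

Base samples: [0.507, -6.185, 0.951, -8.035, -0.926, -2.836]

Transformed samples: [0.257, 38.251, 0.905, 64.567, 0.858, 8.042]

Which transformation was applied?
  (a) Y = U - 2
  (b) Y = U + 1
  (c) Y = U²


Checking option (c) Y = U²:
  U = 0.507 -> Y = 0.257 ✓
  U = -6.185 -> Y = 38.251 ✓
  U = 0.951 -> Y = 0.905 ✓
All samples match this transformation.

(c) U²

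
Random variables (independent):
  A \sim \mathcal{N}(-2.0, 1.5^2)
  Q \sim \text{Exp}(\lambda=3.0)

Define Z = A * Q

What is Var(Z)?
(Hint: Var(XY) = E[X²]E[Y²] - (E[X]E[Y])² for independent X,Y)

Var(XY) = E[X²]E[Y²] - (E[X]E[Y])²
E[A] = -2, Var(A) = 2.25
E[Q] = 0.33333333, Var(Q) = 0.11111111
E[A²] = 2.25 + (-2)² = 6.25
E[Q²] = 0.11111111 + 0.33333333² = 0.22222222
Var(Z) = 6.25*0.22222222 - (-2*0.33333333)²
= 1.3888889 - 0.44444444 = 0.94444444

0.94444444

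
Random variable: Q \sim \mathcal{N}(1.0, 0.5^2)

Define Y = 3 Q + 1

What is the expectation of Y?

For Y = 3Q + 1:
E[Y] = 3 * E[Q] + 1
E[Q] = 1.0 = 1
E[Y] = 3 * 1 + 1 = 4

4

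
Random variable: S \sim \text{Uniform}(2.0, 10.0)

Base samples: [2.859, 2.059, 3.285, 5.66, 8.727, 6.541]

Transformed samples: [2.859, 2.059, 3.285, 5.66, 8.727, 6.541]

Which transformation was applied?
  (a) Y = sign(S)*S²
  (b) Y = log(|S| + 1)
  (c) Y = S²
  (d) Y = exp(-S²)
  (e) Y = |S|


Checking option (e) Y = |S|:
  S = 2.859 -> Y = 2.859 ✓
  S = 2.059 -> Y = 2.059 ✓
  S = 3.285 -> Y = 3.285 ✓
All samples match this transformation.

(e) |S|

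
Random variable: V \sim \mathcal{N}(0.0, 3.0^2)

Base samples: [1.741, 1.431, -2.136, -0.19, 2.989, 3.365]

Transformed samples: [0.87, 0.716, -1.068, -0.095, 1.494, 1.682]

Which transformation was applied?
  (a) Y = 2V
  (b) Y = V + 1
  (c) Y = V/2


Checking option (c) Y = V/2:
  V = 1.741 -> Y = 0.87 ✓
  V = 1.431 -> Y = 0.716 ✓
  V = -2.136 -> Y = -1.068 ✓
All samples match this transformation.

(c) V/2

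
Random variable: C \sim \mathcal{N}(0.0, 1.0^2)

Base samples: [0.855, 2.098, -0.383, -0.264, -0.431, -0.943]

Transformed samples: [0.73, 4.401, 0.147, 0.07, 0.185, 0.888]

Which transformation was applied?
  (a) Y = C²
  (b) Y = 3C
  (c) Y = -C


Checking option (a) Y = C²:
  C = 0.855 -> Y = 0.73 ✓
  C = 2.098 -> Y = 4.401 ✓
  C = -0.383 -> Y = 0.147 ✓
All samples match this transformation.

(a) C²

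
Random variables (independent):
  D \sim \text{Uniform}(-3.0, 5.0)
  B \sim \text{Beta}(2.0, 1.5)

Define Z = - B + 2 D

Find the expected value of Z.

E[Z] = 2*E[D] - 1*E[B]
E[D] = 1
E[B] = 0.57142857
E[Z] = 2*1 - 1*0.57142857 = 1.4285714

1.4285714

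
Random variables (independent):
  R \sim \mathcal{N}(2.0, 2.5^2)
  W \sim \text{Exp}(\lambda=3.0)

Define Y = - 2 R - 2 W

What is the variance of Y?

For independent RVs: Var(aX + bY) = a²Var(X) + b²Var(Y)
Var(R) = 6.25
Var(W) = 0.11111111
Var(Y) = (-2)²*6.25 + (-2)²*0.11111111
= 4*6.25 + 4*0.11111111 = 25.444444

25.444444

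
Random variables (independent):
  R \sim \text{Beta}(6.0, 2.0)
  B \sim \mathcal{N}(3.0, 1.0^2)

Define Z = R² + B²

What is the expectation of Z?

E[Z] = E[R²] + E[B²]
E[R²] = Var(R) + E[R]² = 0.020833333 + 0.5625 = 0.58333333
E[B²] = Var(B) + E[B]² = 1 + 9 = 10
E[Z] = 0.58333333 + 10 = 10.583333

10.583333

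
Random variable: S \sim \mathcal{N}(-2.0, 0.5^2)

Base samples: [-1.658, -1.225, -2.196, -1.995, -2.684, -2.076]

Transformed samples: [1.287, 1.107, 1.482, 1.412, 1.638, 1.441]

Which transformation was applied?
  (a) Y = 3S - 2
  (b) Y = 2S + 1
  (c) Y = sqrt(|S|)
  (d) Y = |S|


Checking option (c) Y = sqrt(|S|):
  S = -1.658 -> Y = 1.287 ✓
  S = -1.225 -> Y = 1.107 ✓
  S = -2.196 -> Y = 1.482 ✓
All samples match this transformation.

(c) sqrt(|S|)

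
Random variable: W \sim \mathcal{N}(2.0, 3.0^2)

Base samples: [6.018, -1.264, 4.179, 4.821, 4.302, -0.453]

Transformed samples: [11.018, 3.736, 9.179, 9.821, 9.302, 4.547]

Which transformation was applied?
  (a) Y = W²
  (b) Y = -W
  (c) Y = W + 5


Checking option (c) Y = W + 5:
  W = 6.018 -> Y = 11.018 ✓
  W = -1.264 -> Y = 3.736 ✓
  W = 4.179 -> Y = 9.179 ✓
All samples match this transformation.

(c) W + 5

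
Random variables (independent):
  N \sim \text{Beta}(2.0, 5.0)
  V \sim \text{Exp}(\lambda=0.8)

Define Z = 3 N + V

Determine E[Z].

E[Z] = 3*E[N] + 1*E[V]
E[N] = 0.28571429
E[V] = 1.25
E[Z] = 3*0.28571429 + 1*1.25 = 2.1071429

2.1071429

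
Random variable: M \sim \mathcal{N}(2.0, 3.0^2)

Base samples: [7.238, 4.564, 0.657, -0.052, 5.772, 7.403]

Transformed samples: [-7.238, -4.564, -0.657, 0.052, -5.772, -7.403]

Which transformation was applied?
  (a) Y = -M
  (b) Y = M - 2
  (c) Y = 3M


Checking option (a) Y = -M:
  M = 7.238 -> Y = -7.238 ✓
  M = 4.564 -> Y = -4.564 ✓
  M = 0.657 -> Y = -0.657 ✓
All samples match this transformation.

(a) -M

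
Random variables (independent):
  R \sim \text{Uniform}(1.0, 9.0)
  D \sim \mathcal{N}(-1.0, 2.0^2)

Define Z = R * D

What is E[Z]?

For independent RVs: E[XY] = E[X]*E[Y]
E[R] = 5
E[D] = -1
E[Z] = 5 * (-1) = -5

-5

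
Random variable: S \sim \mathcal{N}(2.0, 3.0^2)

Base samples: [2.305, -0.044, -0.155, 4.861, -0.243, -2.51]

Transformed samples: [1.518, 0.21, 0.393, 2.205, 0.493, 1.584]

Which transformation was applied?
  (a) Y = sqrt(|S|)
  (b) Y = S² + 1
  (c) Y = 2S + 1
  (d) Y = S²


Checking option (a) Y = sqrt(|S|):
  S = 2.305 -> Y = 1.518 ✓
  S = -0.044 -> Y = 0.21 ✓
  S = -0.155 -> Y = 0.393 ✓
All samples match this transformation.

(a) sqrt(|S|)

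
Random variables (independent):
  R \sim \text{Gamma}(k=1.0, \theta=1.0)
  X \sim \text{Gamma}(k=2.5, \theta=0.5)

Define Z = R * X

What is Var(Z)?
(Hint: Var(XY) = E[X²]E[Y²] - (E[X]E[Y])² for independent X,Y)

Var(XY) = E[X²]E[Y²] - (E[X]E[Y])²
E[R] = 1, Var(R) = 1
E[X] = 1.25, Var(X) = 0.625
E[R²] = 1 + 1² = 2
E[X²] = 0.625 + 1.25² = 2.1875
Var(Z) = 2*2.1875 - (1*1.25)²
= 4.375 - 1.5625 = 2.8125

2.8125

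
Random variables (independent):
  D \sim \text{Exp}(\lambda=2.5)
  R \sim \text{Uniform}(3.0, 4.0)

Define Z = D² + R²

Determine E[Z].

E[Z] = E[D²] + E[R²]
E[D²] = Var(D) + E[D]² = 0.16 + 0.16 = 0.32
E[R²] = Var(R) + E[R]² = 0.083333333 + 12.25 = 12.333333
E[Z] = 0.32 + 12.333333 = 12.653333

12.653333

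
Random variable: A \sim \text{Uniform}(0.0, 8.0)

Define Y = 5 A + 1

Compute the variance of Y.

For Y = aA + b: Var(Y) = a² * Var(A)
Var(A) = (8 - 0)^2/12 = 5.3333333
Var(Y) = 5² * 5.3333333 = 25 * 5.3333333 = 133.33333

133.33333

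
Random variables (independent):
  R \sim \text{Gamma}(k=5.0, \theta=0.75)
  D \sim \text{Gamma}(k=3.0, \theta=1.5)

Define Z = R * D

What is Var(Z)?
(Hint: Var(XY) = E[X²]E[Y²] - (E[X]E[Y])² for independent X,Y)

Var(XY) = E[X²]E[Y²] - (E[X]E[Y])²
E[R] = 3.75, Var(R) = 2.8125
E[D] = 4.5, Var(D) = 6.75
E[R²] = 2.8125 + 3.75² = 16.875
E[D²] = 6.75 + 4.5² = 27
Var(Z) = 16.875*27 - (3.75*4.5)²
= 455.625 - 284.76562 = 170.85938

170.85938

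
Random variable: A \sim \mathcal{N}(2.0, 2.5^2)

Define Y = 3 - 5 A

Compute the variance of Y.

For Y = aA + b: Var(Y) = a² * Var(A)
Var(A) = 2.5^2 = 6.25
Var(Y) = (-5)² * 6.25 = 25 * 6.25 = 156.25

156.25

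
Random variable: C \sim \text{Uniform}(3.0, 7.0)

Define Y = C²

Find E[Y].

Using E[X²] = Var(X) + (E[X])²:
E[C] = 5
Var(C) = (7 - 3)^2/12 = 1.3333333
E[C²] = 1.3333333 + 5² = 1.3333333 + 25 = 26.333333

26.333333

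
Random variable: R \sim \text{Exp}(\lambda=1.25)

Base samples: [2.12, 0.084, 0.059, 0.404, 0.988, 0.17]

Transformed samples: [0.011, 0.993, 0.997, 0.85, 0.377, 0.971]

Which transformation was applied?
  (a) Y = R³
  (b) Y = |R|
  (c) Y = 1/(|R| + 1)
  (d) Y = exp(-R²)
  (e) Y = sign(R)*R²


Checking option (d) Y = exp(-R²):
  R = 2.12 -> Y = 0.011 ✓
  R = 0.084 -> Y = 0.993 ✓
  R = 0.059 -> Y = 0.997 ✓
All samples match this transformation.

(d) exp(-R²)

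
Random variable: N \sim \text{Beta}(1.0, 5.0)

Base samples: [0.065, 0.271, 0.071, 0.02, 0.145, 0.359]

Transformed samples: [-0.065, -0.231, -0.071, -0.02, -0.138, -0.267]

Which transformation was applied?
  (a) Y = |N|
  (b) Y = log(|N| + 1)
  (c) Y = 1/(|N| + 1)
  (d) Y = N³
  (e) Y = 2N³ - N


Checking option (e) Y = 2N³ - N:
  N = 0.065 -> Y = -0.065 ✓
  N = 0.271 -> Y = -0.231 ✓
  N = 0.071 -> Y = -0.071 ✓
All samples match this transformation.

(e) 2N³ - N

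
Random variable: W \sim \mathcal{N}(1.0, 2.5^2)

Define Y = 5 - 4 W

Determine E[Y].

For Y = -4W + 5:
E[Y] = -4 * E[W] + 5
E[W] = 1.0 = 1
E[Y] = -4 * 1 + 5 = 1

1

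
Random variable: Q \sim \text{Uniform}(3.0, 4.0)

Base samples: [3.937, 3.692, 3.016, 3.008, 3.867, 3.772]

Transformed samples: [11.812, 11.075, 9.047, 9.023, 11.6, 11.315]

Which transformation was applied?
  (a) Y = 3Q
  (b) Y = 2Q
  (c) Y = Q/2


Checking option (a) Y = 3Q:
  Q = 3.937 -> Y = 11.812 ✓
  Q = 3.692 -> Y = 11.075 ✓
  Q = 3.016 -> Y = 9.047 ✓
All samples match this transformation.

(a) 3Q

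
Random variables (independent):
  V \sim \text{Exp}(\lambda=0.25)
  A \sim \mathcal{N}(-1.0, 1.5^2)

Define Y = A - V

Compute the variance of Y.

For independent RVs: Var(aX + bY) = a²Var(X) + b²Var(Y)
Var(V) = 16
Var(A) = 2.25
Var(Y) = (-1)²*16 + 1²*2.25
= 1*16 + 1*2.25 = 18.25

18.25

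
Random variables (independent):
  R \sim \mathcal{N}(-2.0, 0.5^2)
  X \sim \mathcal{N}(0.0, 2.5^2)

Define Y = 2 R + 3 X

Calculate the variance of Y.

For independent RVs: Var(aX + bY) = a²Var(X) + b²Var(Y)
Var(R) = 0.25
Var(X) = 6.25
Var(Y) = 2²*0.25 + 3²*6.25
= 4*0.25 + 9*6.25 = 57.25

57.25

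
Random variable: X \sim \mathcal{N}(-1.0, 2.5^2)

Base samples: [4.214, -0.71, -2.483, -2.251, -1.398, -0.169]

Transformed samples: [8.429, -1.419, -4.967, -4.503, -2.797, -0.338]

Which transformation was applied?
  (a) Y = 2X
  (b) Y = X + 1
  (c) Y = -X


Checking option (a) Y = 2X:
  X = 4.214 -> Y = 8.429 ✓
  X = -0.71 -> Y = -1.419 ✓
  X = -2.483 -> Y = -4.967 ✓
All samples match this transformation.

(a) 2X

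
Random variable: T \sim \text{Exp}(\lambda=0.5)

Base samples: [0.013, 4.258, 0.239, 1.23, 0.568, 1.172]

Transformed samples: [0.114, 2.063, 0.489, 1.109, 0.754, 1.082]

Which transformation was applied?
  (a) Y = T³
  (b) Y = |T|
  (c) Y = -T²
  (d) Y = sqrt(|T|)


Checking option (d) Y = sqrt(|T|):
  T = 0.013 -> Y = 0.114 ✓
  T = 4.258 -> Y = 2.063 ✓
  T = 0.239 -> Y = 0.489 ✓
All samples match this transformation.

(d) sqrt(|T|)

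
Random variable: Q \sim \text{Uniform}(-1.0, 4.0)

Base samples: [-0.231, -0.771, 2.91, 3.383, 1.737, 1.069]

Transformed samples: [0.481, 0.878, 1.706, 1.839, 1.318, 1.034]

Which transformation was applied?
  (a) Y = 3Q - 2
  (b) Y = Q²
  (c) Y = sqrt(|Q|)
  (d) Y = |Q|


Checking option (c) Y = sqrt(|Q|):
  Q = -0.231 -> Y = 0.481 ✓
  Q = -0.771 -> Y = 0.878 ✓
  Q = 2.91 -> Y = 1.706 ✓
All samples match this transformation.

(c) sqrt(|Q|)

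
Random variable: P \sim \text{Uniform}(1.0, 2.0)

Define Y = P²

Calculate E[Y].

Using E[X²] = Var(X) + (E[X])²:
E[P] = 1.5
Var(P) = (2 - 1)^2/12 = 0.083333333
E[P²] = 0.083333333 + 1.5² = 0.083333333 + 2.25 = 2.3333333

2.3333333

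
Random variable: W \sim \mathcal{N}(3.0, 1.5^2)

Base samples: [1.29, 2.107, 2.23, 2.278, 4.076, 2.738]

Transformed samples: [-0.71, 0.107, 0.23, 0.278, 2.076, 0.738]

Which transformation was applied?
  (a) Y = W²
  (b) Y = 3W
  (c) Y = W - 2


Checking option (c) Y = W - 2:
  W = 1.29 -> Y = -0.71 ✓
  W = 2.107 -> Y = 0.107 ✓
  W = 2.23 -> Y = 0.23 ✓
All samples match this transformation.

(c) W - 2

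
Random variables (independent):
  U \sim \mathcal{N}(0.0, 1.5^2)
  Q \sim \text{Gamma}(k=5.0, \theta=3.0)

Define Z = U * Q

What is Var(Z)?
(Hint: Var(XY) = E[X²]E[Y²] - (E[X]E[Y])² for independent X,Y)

Var(XY) = E[X²]E[Y²] - (E[X]E[Y])²
E[U] = 0, Var(U) = 2.25
E[Q] = 15, Var(Q) = 45
E[U²] = 2.25 + 0² = 2.25
E[Q²] = 45 + 15² = 270
Var(Z) = 2.25*270 - (0*15)²
= 607.5 - 0 = 607.5

607.5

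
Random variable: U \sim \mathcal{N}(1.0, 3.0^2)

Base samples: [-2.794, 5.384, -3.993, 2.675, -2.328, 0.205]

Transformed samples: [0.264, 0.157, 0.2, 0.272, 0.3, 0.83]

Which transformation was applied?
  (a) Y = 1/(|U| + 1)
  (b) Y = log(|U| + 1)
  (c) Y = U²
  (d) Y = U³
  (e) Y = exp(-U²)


Checking option (a) Y = 1/(|U| + 1):
  U = -2.794 -> Y = 0.264 ✓
  U = 5.384 -> Y = 0.157 ✓
  U = -3.993 -> Y = 0.2 ✓
All samples match this transformation.

(a) 1/(|U| + 1)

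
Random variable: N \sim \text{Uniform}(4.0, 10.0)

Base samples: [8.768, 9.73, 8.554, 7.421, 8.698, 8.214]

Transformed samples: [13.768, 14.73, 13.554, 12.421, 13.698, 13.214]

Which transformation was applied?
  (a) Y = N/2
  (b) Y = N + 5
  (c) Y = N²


Checking option (b) Y = N + 5:
  N = 8.768 -> Y = 13.768 ✓
  N = 9.73 -> Y = 14.73 ✓
  N = 8.554 -> Y = 13.554 ✓
All samples match this transformation.

(b) N + 5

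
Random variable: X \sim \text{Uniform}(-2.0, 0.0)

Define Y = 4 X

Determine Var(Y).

For Y = aX + b: Var(Y) = a² * Var(X)
Var(X) = (0 + 2)^2/12 = 0.33333333
Var(Y) = 4² * 0.33333333 = 16 * 0.33333333 = 5.3333333

5.3333333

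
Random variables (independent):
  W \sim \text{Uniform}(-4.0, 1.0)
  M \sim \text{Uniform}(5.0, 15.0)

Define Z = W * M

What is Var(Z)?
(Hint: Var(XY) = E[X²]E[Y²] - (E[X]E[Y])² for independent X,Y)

Var(XY) = E[X²]E[Y²] - (E[X]E[Y])²
E[W] = -1.5, Var(W) = 2.0833333
E[M] = 10, Var(M) = 8.3333333
E[W²] = 2.0833333 + (-1.5)² = 4.3333333
E[M²] = 8.3333333 + 10² = 108.33333
Var(Z) = 4.3333333*108.33333 - (-1.5*10)²
= 469.44444 - 225 = 244.44444

244.44444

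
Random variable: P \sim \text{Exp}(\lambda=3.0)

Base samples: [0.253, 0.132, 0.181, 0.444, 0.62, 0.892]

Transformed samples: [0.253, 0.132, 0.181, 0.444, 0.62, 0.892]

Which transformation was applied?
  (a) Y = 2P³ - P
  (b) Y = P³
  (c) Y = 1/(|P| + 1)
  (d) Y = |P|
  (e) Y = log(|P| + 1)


Checking option (d) Y = |P|:
  P = 0.253 -> Y = 0.253 ✓
  P = 0.132 -> Y = 0.132 ✓
  P = 0.181 -> Y = 0.181 ✓
All samples match this transformation.

(d) |P|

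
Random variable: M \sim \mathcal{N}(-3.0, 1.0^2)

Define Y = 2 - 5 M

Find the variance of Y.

For Y = aM + b: Var(Y) = a² * Var(M)
Var(M) = 1.0^2 = 1
Var(Y) = (-5)² * 1 = 25 * 1 = 25

25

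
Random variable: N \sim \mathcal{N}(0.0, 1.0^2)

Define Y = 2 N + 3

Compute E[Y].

For Y = 2N + 3:
E[Y] = 2 * E[N] + 3
E[N] = 0.0 = 0
E[Y] = 2 * 0 + 3 = 3

3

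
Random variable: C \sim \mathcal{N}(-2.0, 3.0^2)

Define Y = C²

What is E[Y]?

E[C²] = Var(C) + (E[C])² = 9 + 4 = 13

13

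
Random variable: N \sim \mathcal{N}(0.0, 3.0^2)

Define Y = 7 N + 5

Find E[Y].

For Y = 7N + 5:
E[Y] = 7 * E[N] + 5
E[N] = 0.0 = 0
E[Y] = 7 * 0 + 5 = 5

5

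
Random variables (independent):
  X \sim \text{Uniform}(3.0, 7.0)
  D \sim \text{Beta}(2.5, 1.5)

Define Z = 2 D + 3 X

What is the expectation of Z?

E[Z] = 3*E[X] + 2*E[D]
E[X] = 5
E[D] = 0.625
E[Z] = 3*5 + 2*0.625 = 16.25

16.25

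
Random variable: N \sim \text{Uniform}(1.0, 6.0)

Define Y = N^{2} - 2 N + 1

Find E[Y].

E[Y] = 1*E[N²] - 2*E[N] + 1
E[N] = 3.5
E[N²] = Var(N) + (E[N])² = 2.0833333 + 12.25 = 14.333333
E[Y] = 1*14.333333 - 2*3.5 + 1 = 8.3333333

8.3333333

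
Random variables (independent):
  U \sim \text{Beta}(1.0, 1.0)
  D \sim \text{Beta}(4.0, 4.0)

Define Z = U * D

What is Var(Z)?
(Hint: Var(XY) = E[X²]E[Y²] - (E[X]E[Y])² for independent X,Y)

Var(XY) = E[X²]E[Y²] - (E[X]E[Y])²
E[U] = 0.5, Var(U) = 0.083333333
E[D] = 0.5, Var(D) = 0.027777778
E[U²] = 0.083333333 + 0.5² = 0.33333333
E[D²] = 0.027777778 + 0.5² = 0.27777778
Var(Z) = 0.33333333*0.27777778 - (0.5*0.5)²
= 0.092592593 - 0.0625 = 0.030092593

0.030092593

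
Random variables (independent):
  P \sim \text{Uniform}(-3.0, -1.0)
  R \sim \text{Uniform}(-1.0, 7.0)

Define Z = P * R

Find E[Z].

For independent RVs: E[XY] = E[X]*E[Y]
E[P] = -2
E[R] = 3
E[Z] = -2 * 3 = -6

-6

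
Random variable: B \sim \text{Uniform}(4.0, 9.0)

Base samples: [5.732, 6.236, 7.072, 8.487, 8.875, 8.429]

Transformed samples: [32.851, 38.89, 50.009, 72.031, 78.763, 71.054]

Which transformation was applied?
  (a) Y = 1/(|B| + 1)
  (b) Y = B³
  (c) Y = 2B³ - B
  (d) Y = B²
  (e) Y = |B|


Checking option (d) Y = B²:
  B = 5.732 -> Y = 32.851 ✓
  B = 6.236 -> Y = 38.89 ✓
  B = 7.072 -> Y = 50.009 ✓
All samples match this transformation.

(d) B²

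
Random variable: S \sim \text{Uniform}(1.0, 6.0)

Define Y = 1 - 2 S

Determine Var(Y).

For Y = aS + b: Var(Y) = a² * Var(S)
Var(S) = (6 - 1)^2/12 = 2.0833333
Var(Y) = (-2)² * 2.0833333 = 4 * 2.0833333 = 8.3333333

8.3333333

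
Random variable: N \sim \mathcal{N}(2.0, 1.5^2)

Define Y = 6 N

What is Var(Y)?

For Y = aN + b: Var(Y) = a² * Var(N)
Var(N) = 1.5^2 = 2.25
Var(Y) = 6² * 2.25 = 36 * 2.25 = 81

81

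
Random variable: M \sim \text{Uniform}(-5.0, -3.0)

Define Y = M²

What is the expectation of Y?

Using E[X²] = Var(X) + (E[X])²:
E[M] = -4
Var(M) = (-3 + 5)^2/12 = 0.33333333
E[M²] = 0.33333333 + (-4)² = 0.33333333 + 16 = 16.333333

16.333333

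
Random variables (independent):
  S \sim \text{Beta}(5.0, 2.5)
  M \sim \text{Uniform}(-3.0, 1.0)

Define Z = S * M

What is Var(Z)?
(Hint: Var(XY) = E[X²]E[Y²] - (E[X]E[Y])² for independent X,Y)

Var(XY) = E[X²]E[Y²] - (E[X]E[Y])²
E[S] = 0.66666667, Var(S) = 0.026143791
E[M] = -1, Var(M) = 1.3333333
E[S²] = 0.026143791 + 0.66666667² = 0.47058824
E[M²] = 1.3333333 + (-1)² = 2.3333333
Var(Z) = 0.47058824*2.3333333 - (0.66666667*(-1))²
= 1.0980392 - 0.44444444 = 0.65359477

0.65359477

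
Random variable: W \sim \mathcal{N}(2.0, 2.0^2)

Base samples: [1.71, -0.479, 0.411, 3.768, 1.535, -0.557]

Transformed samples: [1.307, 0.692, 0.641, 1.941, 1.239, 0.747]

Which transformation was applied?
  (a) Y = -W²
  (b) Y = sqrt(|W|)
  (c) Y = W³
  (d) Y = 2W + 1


Checking option (b) Y = sqrt(|W|):
  W = 1.71 -> Y = 1.307 ✓
  W = -0.479 -> Y = 0.692 ✓
  W = 0.411 -> Y = 0.641 ✓
All samples match this transformation.

(b) sqrt(|W|)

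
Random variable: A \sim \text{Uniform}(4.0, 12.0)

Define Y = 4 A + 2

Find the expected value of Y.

For Y = 4A + 2:
E[Y] = 4 * E[A] + 2
E[A] = (4 + 12)/2 = 8
E[Y] = 4 * 8 + 2 = 34

34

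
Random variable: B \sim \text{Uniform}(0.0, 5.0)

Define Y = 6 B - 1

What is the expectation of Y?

For Y = 6B - 1:
E[Y] = 6 * E[B] - 1
E[B] = (0 + 5)/2 = 2.5
E[Y] = 6 * 2.5 - 1 = 14

14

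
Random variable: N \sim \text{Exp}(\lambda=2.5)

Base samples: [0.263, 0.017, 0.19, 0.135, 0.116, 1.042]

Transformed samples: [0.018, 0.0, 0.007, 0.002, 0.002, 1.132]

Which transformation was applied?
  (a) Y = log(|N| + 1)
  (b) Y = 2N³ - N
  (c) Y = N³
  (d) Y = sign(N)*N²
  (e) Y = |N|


Checking option (c) Y = N³:
  N = 0.263 -> Y = 0.018 ✓
  N = 0.017 -> Y = 0.0 ✓
  N = 0.19 -> Y = 0.007 ✓
All samples match this transformation.

(c) N³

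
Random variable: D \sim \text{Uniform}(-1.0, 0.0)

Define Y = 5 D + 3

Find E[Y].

For Y = 5D + 3:
E[Y] = 5 * E[D] + 3
E[D] = (-1 + 0)/2 = -0.5
E[Y] = 5 * (-0.5) + 3 = 0.5

0.5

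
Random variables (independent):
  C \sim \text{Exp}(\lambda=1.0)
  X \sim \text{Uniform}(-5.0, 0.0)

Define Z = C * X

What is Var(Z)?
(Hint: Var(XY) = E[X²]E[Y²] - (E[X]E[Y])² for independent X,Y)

Var(XY) = E[X²]E[Y²] - (E[X]E[Y])²
E[C] = 1, Var(C) = 1
E[X] = -2.5, Var(X) = 2.0833333
E[C²] = 1 + 1² = 2
E[X²] = 2.0833333 + (-2.5)² = 8.3333333
Var(Z) = 2*8.3333333 - (1*(-2.5))²
= 16.666667 - 6.25 = 10.416667

10.416667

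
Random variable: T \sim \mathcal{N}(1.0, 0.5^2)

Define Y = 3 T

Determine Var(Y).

For Y = aT + b: Var(Y) = a² * Var(T)
Var(T) = 0.5^2 = 0.25
Var(Y) = 3² * 0.25 = 9 * 0.25 = 2.25

2.25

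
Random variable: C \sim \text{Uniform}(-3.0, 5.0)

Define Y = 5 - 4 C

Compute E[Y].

For Y = -4C + 5:
E[Y] = -4 * E[C] + 5
E[C] = (-3 + 5)/2 = 1
E[Y] = -4 * 1 + 5 = 1

1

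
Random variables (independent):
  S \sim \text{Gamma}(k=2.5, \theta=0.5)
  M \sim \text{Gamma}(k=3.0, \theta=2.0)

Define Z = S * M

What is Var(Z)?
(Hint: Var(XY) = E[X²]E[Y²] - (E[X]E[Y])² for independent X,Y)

Var(XY) = E[X²]E[Y²] - (E[X]E[Y])²
E[S] = 1.25, Var(S) = 0.625
E[M] = 6, Var(M) = 12
E[S²] = 0.625 + 1.25² = 2.1875
E[M²] = 12 + 6² = 48
Var(Z) = 2.1875*48 - (1.25*6)²
= 105 - 56.25 = 48.75

48.75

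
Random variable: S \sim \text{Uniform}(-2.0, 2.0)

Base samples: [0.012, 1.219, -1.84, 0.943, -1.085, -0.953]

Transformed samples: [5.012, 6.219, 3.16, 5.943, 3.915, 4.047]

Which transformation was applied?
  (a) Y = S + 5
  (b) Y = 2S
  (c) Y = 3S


Checking option (a) Y = S + 5:
  S = 0.012 -> Y = 5.012 ✓
  S = 1.219 -> Y = 6.219 ✓
  S = -1.84 -> Y = 3.16 ✓
All samples match this transformation.

(a) S + 5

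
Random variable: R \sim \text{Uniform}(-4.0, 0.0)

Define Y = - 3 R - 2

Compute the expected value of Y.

For Y = -3R - 2:
E[Y] = -3 * E[R] - 2
E[R] = (-4 + 0)/2 = -2
E[Y] = -3 * (-2) - 2 = 4

4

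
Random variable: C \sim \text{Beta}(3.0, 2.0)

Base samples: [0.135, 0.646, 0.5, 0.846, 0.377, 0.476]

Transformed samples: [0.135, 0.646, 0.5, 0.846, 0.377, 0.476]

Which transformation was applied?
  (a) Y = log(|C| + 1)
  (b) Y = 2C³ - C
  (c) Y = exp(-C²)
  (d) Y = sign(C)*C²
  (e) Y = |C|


Checking option (e) Y = |C|:
  C = 0.135 -> Y = 0.135 ✓
  C = 0.646 -> Y = 0.646 ✓
  C = 0.5 -> Y = 0.5 ✓
All samples match this transformation.

(e) |C|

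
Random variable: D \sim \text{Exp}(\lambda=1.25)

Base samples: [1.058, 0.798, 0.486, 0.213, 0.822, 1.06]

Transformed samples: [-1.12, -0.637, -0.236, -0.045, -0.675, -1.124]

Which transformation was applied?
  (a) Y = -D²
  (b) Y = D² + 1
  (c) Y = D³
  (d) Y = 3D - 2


Checking option (a) Y = -D²:
  D = 1.058 -> Y = -1.12 ✓
  D = 0.798 -> Y = -0.637 ✓
  D = 0.486 -> Y = -0.236 ✓
All samples match this transformation.

(a) -D²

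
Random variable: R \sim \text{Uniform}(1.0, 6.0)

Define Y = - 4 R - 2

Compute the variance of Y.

For Y = aR + b: Var(Y) = a² * Var(R)
Var(R) = (6 - 1)^2/12 = 2.0833333
Var(Y) = (-4)² * 2.0833333 = 16 * 2.0833333 = 33.333333

33.333333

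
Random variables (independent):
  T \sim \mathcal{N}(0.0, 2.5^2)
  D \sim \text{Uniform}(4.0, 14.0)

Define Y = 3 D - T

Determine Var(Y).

For independent RVs: Var(aX + bY) = a²Var(X) + b²Var(Y)
Var(T) = 6.25
Var(D) = 8.3333333
Var(Y) = (-1)²*6.25 + 3²*8.3333333
= 1*6.25 + 9*8.3333333 = 81.25

81.25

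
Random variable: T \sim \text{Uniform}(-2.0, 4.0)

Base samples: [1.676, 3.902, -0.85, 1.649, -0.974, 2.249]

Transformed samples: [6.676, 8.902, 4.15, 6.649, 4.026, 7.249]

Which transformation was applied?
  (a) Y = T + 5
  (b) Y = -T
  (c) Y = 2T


Checking option (a) Y = T + 5:
  T = 1.676 -> Y = 6.676 ✓
  T = 3.902 -> Y = 8.902 ✓
  T = -0.85 -> Y = 4.15 ✓
All samples match this transformation.

(a) T + 5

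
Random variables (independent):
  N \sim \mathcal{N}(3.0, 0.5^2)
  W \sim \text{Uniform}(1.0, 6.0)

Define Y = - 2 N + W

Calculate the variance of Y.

For independent RVs: Var(aX + bY) = a²Var(X) + b²Var(Y)
Var(N) = 0.25
Var(W) = 2.0833333
Var(Y) = (-2)²*0.25 + 1²*2.0833333
= 4*0.25 + 1*2.0833333 = 3.0833333

3.0833333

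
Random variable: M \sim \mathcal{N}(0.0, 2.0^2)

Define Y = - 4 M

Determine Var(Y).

For Y = aM + b: Var(Y) = a² * Var(M)
Var(M) = 2.0^2 = 4
Var(Y) = (-4)² * 4 = 16 * 4 = 64

64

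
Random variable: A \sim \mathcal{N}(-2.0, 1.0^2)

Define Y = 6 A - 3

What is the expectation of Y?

For Y = 6A - 3:
E[Y] = 6 * E[A] - 3
E[A] = -2.0 = -2
E[Y] = 6 * (-2) - 3 = -15

-15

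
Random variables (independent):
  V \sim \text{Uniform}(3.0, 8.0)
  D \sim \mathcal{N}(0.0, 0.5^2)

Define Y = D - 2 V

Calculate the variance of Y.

For independent RVs: Var(aX + bY) = a²Var(X) + b²Var(Y)
Var(V) = 2.0833333
Var(D) = 0.25
Var(Y) = (-2)²*2.0833333 + 1²*0.25
= 4*2.0833333 + 1*0.25 = 8.5833333

8.5833333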